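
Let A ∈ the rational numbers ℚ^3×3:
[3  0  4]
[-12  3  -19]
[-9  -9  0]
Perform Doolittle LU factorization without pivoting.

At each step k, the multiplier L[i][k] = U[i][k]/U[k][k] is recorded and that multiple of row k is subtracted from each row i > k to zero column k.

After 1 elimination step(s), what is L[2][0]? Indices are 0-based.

L[2][0] = -3

Step 1: pivot at (0,0) is 3.
  row1 ← row1 − (-4)·row0  ⇒  L[1][0]=-4, U row1=(0, 3, -3)
  row2 ← row2 − (-3)·row0  ⇒  L[2][0]=-3, U row2=(0, -9, 12)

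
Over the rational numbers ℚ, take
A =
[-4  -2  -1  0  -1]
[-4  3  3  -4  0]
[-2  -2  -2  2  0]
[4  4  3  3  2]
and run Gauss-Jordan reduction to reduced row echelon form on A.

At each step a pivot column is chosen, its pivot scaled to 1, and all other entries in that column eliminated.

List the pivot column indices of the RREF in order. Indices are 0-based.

pivot columns: 0, 1, 2, 3

step 1: normalize row 0 (÷-4) = (1, 1/2, 1/4, 0, 1/4)
  row 1: subtract -4×row0 = (0, 5, 4, -4, 1)
  row 2: subtract -2×row0 = (0, -1, -3/2, 2, 1/2)
  row 3: subtract 4×row0 = (0, 2, 2, 3, 1)
step 2: normalize row 1 (÷5) = (0, 1, 4/5, -4/5, 1/5)
  row 0: subtract 1/2×row1 = (1, 0, -3/20, 2/5, 3/20)
  row 2: subtract -1×row1 = (0, 0, -7/10, 6/5, 7/10)
  row 3: subtract 2×row1 = (0, 0, 2/5, 23/5, 3/5)
step 3: normalize row 2 (÷-7/10) = (0, 0, 1, -12/7, -1)
  row 0: subtract -3/20×row2 = (1, 0, 0, 1/7, 0)
  row 1: subtract 4/5×row2 = (0, 1, 0, 4/7, 1)
  row 3: subtract 2/5×row2 = (0, 0, 0, 37/7, 1)
step 4: normalize row 3 (÷37/7) = (0, 0, 0, 1, 7/37)
  row 0: subtract 1/7×row3 = (1, 0, 0, 0, -1/37)
  row 1: subtract 4/7×row3 = (0, 1, 0, 0, 33/37)
  row 2: subtract -12/7×row3 = (0, 0, 1, 0, -25/37)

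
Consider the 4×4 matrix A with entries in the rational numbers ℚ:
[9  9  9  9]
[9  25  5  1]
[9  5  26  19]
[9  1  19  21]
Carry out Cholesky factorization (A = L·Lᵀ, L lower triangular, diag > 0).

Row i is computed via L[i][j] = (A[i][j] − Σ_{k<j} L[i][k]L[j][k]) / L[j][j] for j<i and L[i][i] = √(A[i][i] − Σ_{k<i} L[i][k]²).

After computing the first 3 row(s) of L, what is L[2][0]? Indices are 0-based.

L[2][0] = 3

Step 1: L[0][0] = √(9) = 3.
  L[1][0] = (9) / L[0][0] = 3.
Step 2: L[1][1] = √(16) = 4.
  L[2][0] = (9) / L[0][0] = 3.
  L[2][1] = (-4) / L[1][1] = -1.
Step 3: L[2][2] = √(16) = 4.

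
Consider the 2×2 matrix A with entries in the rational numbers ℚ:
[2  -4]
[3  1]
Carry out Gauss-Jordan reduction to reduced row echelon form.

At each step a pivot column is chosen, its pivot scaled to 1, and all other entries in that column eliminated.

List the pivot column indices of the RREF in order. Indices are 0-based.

pivot columns: 0, 1

step 1: normalize row 0 (÷2) = (1, -2)
  row 1: subtract 3×row0 = (0, 7)
step 2: normalize row 1 (÷7) = (0, 1)
  row 0: subtract -2×row1 = (1, 0)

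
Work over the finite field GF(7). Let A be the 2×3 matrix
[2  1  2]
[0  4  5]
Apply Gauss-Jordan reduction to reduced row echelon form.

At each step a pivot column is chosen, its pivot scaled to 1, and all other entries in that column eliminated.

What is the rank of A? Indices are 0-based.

step 1: normalize row 0 (÷2) = (1, 4, 1)
step 2: normalize row 1 (÷4) = (0, 1, 3)
  row 0: subtract 4×row1 = (1, 0, 3)

rank = 2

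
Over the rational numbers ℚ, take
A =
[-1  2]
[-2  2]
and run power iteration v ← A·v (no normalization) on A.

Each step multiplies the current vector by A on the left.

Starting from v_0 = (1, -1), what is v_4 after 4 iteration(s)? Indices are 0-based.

v_4 = (11, 10)

v_0 = (1, -1).
v_1 = A·v_0 = (-3, -4).
v_2 = A·v_1 = (-5, -2).
v_3 = A·v_2 = (1, 6).
v_4 = A·v_3 = (11, 10).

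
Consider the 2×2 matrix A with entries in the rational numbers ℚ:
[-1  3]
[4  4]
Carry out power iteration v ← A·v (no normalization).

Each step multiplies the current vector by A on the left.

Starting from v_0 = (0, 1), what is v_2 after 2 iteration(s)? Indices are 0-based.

v_2 = (9, 28)

v_0 = (0, 1).
v_1 = A·v_0 = (3, 4).
v_2 = A·v_1 = (9, 28).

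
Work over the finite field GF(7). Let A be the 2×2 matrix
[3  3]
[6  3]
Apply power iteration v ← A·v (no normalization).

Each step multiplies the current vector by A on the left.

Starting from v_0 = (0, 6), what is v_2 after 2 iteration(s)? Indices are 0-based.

v_2 = (3, 1)

v_0 = (0, 6).
v_1 = A·v_0 = (4, 4).
v_2 = A·v_1 = (3, 1).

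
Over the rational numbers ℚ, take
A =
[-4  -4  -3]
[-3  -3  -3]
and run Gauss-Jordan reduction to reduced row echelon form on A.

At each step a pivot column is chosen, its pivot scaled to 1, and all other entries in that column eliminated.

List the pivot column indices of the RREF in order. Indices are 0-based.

pivot(0,0)=-4: scale R0 → (1, 1, 3/4)
  clear (1,0): R1 −= (-3)R0 → (0, 0, -3/4)
col 1: no nonzero at/below row 1; advance.
pivot(1,2)=-3/4: scale R1 → (0, 0, 1)
  clear (0,2): R0 −= (3/4)R1 → (1, 1, 0)

pivot columns: 0, 2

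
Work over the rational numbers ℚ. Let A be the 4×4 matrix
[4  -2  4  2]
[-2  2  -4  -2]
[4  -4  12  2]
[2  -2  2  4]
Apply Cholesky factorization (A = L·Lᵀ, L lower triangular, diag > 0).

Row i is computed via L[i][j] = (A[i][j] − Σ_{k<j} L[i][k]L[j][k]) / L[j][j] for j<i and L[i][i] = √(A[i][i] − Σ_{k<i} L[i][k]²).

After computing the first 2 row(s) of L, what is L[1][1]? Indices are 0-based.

Step 1: L[0][0] = √(4) = 2.
  L[1][0] = (-2) / L[0][0] = -1.
Step 2: L[1][1] = √(1) = 1.

L[1][1] = 1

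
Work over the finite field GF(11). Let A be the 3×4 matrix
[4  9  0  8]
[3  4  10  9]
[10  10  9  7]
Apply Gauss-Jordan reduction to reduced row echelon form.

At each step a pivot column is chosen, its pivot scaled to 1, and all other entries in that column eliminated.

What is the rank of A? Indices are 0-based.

pivot(0,0)=4: scale R0 → (1, 5, 0, 2)
  clear (1,0): R1 −= (3)R0 → (0, 0, 10, 3)
  clear (2,0): R2 −= (10)R0 → (0, 4, 9, 9)
pivot(1,1): swap R1↔R2
pivot(1,1)=4: scale R1 → (0, 1, 5, 5)
  clear (0,1): R0 −= (5)R1 → (1, 0, 8, 10)
pivot(2,2)=10: scale R2 → (0, 0, 1, 8)
  clear (0,2): R0 −= (8)R2 → (1, 0, 0, 1)
  clear (1,2): R1 −= (5)R2 → (0, 1, 0, 9)

rank = 3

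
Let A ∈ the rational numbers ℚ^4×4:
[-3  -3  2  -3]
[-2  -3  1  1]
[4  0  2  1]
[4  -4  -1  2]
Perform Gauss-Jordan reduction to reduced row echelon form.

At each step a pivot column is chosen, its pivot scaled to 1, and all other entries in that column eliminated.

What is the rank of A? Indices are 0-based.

rank = 4

pivot(0,0)=-3: scale R0 → (1, 1, -2/3, 1)
  clear (1,0): R1 −= (-2)R0 → (0, -1, -1/3, 3)
  clear (2,0): R2 −= (4)R0 → (0, -4, 14/3, -3)
  clear (3,0): R3 −= (4)R0 → (0, -8, 5/3, -2)
pivot(1,1)=-1: scale R1 → (0, 1, 1/3, -3)
  clear (0,1): R0 −= (1)R1 → (1, 0, -1, 4)
  clear (2,1): R2 −= (-4)R1 → (0, 0, 6, -15)
  clear (3,1): R3 −= (-8)R1 → (0, 0, 13/3, -26)
pivot(2,2)=6: scale R2 → (0, 0, 1, -5/2)
  clear (0,2): R0 −= (-1)R2 → (1, 0, 0, 3/2)
  clear (1,2): R1 −= (1/3)R2 → (0, 1, 0, -13/6)
  clear (3,2): R3 −= (13/3)R2 → (0, 0, 0, -91/6)
pivot(3,3)=-91/6: scale R3 → (0, 0, 0, 1)
  clear (0,3): R0 −= (3/2)R3 → (1, 0, 0, 0)
  clear (1,3): R1 −= (-13/6)R3 → (0, 1, 0, 0)
  clear (2,3): R2 −= (-5/2)R3 → (0, 0, 1, 0)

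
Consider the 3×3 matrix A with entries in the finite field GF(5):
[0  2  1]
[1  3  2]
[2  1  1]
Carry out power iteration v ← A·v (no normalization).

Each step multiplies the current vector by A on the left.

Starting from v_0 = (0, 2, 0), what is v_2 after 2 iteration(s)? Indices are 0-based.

v_2 = (4, 1, 1)

v_0 = (0, 2, 0).
v_1 = A·v_0 = (4, 1, 2).
v_2 = A·v_1 = (4, 1, 1).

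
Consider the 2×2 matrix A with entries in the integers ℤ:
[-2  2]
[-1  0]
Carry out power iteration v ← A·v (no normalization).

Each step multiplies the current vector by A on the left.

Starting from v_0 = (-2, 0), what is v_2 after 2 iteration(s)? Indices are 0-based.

v_2 = (-4, -4)

v_0 = (-2, 0).
v_1 = A·v_0 = (4, 2).
v_2 = A·v_1 = (-4, -4).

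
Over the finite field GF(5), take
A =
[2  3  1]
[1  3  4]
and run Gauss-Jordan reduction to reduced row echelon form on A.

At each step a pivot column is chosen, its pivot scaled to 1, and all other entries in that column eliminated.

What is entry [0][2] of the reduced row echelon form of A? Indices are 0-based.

M[0][2] = 2

step 1: normalize row 0 (÷2) = (1, 4, 3)
  row 1: subtract 1×row0 = (0, 4, 1)
step 2: normalize row 1 (÷4) = (0, 1, 4)
  row 0: subtract 4×row1 = (1, 0, 2)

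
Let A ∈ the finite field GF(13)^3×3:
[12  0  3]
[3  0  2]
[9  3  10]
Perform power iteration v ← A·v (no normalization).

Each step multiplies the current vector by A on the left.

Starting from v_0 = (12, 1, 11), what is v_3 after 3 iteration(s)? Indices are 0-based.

v_0 = (12, 1, 11).
v_1 = A·v_0 = (8, 6, 0).
v_2 = A·v_1 = (5, 11, 12).
v_3 = A·v_2 = (5, 0, 3).

v_3 = (5, 0, 3)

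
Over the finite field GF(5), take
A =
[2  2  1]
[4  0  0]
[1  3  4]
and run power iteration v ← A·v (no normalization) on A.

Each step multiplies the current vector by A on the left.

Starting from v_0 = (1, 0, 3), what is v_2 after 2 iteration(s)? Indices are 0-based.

v_0 = (1, 0, 3).
v_1 = A·v_0 = (0, 4, 3).
v_2 = A·v_1 = (1, 0, 4).

v_2 = (1, 0, 4)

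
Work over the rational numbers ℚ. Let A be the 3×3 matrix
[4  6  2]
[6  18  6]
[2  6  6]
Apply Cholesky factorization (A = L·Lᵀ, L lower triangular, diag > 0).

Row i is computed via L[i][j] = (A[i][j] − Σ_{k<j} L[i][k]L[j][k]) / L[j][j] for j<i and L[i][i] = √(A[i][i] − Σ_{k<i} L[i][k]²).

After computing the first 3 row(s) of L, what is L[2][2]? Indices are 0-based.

L[2][2] = 2

Step 1: L[0][0] = √(4) = 2.
  L[1][0] = (6) / L[0][0] = 3.
Step 2: L[1][1] = √(9) = 3.
  L[2][0] = (2) / L[0][0] = 1.
  L[2][1] = (3) / L[1][1] = 1.
Step 3: L[2][2] = √(4) = 2.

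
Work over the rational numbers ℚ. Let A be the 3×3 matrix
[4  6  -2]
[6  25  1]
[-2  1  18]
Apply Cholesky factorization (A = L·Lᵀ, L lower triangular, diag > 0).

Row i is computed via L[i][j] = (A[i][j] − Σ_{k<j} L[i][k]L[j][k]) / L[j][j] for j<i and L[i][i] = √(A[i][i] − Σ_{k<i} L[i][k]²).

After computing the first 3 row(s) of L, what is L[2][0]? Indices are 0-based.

Step 1: L[0][0] = √(4) = 2.
  L[1][0] = (6) / L[0][0] = 3.
Step 2: L[1][1] = √(16) = 4.
  L[2][0] = (-2) / L[0][0] = -1.
  L[2][1] = (4) / L[1][1] = 1.
Step 3: L[2][2] = √(16) = 4.

L[2][0] = -1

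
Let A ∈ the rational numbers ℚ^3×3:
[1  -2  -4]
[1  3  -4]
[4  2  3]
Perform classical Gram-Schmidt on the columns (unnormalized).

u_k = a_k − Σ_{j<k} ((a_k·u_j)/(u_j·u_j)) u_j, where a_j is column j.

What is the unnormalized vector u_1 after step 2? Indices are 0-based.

Step 1: u_0 = a_0 = (1, 1, 4).
Step 2: u_1 = a_1 − (1/2)·u_0 = (-5/2, 5/2, 0).

u_1 = (-5/2, 5/2, 0)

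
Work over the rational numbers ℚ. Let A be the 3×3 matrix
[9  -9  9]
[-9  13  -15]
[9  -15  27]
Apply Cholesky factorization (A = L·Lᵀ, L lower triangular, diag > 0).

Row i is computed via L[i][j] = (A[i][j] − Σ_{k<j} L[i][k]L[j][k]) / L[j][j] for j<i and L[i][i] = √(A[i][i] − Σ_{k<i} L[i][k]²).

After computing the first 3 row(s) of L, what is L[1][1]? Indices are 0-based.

Step 1: L[0][0] = √(9) = 3.
  L[1][0] = (-9) / L[0][0] = -3.
Step 2: L[1][1] = √(4) = 2.
  L[2][0] = (9) / L[0][0] = 3.
  L[2][1] = (-6) / L[1][1] = -3.
Step 3: L[2][2] = √(9) = 3.

L[1][1] = 2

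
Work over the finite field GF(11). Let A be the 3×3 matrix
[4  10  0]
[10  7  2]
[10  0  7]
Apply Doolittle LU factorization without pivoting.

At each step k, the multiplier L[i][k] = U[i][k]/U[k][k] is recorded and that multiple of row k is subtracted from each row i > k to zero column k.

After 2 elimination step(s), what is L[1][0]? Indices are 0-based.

k=0: U[0][0]=4
  eliminate (1,0): mult=8, new row 1: (0, 4, 2); set L[1][0]=8
  eliminate (2,0): mult=8, new row 2: (0, 8, 7); set L[2][0]=8
k=1: U[1][1]=4
  eliminate (2,1): mult=2, new row 2: (0, 0, 3); set L[2][1]=2

L[1][0] = 8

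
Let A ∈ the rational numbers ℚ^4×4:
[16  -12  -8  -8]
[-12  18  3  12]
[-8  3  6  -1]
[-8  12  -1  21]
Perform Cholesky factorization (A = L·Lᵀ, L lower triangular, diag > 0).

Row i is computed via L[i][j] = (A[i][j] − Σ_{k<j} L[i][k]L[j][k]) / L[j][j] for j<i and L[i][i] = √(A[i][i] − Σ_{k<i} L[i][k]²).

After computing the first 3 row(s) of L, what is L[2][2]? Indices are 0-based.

L[2][2] = 1

Step 1: L[0][0] = √(16) = 4.
  L[1][0] = (-12) / L[0][0] = -3.
Step 2: L[1][1] = √(9) = 3.
  L[2][0] = (-8) / L[0][0] = -2.
  L[2][1] = (-3) / L[1][1] = -1.
Step 3: L[2][2] = √(1) = 1.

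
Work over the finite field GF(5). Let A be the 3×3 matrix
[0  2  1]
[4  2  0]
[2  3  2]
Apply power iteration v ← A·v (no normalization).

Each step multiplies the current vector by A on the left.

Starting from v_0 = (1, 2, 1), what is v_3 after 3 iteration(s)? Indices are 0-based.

v_0 = (1, 2, 1).
v_1 = A·v_0 = (0, 3, 0).
v_2 = A·v_1 = (1, 1, 4).
v_3 = A·v_2 = (1, 1, 3).

v_3 = (1, 1, 3)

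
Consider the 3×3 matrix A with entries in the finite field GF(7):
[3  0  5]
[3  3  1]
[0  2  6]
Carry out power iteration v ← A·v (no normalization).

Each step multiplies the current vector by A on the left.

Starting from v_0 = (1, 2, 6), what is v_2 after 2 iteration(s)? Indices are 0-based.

v_2 = (5, 2, 4)

v_0 = (1, 2, 6).
v_1 = A·v_0 = (5, 1, 5).
v_2 = A·v_1 = (5, 2, 4).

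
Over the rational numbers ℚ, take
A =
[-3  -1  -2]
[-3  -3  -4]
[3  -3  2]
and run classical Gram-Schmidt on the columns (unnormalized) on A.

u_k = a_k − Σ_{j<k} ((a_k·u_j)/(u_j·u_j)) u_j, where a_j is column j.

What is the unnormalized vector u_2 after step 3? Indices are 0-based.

Step 1: u_0 = a_0 = (-3, -3, 3).
Step 2: u_1 = a_1 − (1/9)·u_0 = (-2/3, -8/3, -10/3).
Step 3: u_2 = a_2 − (8/9)·u_0 − (2/7)·u_1 = (6/7, -4/7, 2/7).

u_2 = (6/7, -4/7, 2/7)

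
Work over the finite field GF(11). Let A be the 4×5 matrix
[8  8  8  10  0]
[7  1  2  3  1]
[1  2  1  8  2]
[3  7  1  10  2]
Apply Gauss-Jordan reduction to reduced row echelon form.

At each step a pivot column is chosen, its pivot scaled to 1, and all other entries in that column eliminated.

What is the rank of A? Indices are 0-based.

rank = 4

step 1: normalize row 0 (÷8) = (1, 1, 1, 4, 0)
  row 1: subtract 7×row0 = (0, 5, 6, 8, 1)
  row 2: subtract 1×row0 = (0, 1, 0, 4, 2)
  row 3: subtract 3×row0 = (0, 4, 9, 9, 2)
step 2: normalize row 1 (÷5) = (0, 1, 10, 6, 9)
  row 0: subtract 1×row1 = (1, 0, 2, 9, 2)
  row 2: subtract 1×row1 = (0, 0, 1, 9, 4)
  row 3: subtract 4×row1 = (0, 0, 2, 7, 10)
step 3: normalize row 2 (÷1) = (0, 0, 1, 9, 4)
  row 0: subtract 2×row2 = (1, 0, 0, 2, 5)
  row 1: subtract 10×row2 = (0, 1, 0, 4, 2)
  row 3: subtract 2×row2 = (0, 0, 0, 0, 2)
skip col 3 (zero from row 3)
step 4: normalize row 3 (÷2) = (0, 0, 0, 0, 1)
  row 0: subtract 5×row3 = (1, 0, 0, 2, 0)
  row 1: subtract 2×row3 = (0, 1, 0, 4, 0)
  row 2: subtract 4×row3 = (0, 0, 1, 9, 0)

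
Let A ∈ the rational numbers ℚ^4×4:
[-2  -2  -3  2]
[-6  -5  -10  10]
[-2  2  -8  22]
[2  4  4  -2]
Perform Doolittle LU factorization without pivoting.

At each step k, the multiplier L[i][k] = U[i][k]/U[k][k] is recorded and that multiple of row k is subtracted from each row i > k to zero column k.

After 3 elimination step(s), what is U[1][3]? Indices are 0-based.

U[1][3] = 4

Step 1: pivot at (0,0) is -2.
  row1 ← row1 − (3)·row0  ⇒  L[1][0]=3, U row1=(0, 1, -1, 4)
  row2 ← row2 − (1)·row0  ⇒  L[2][0]=1, U row2=(0, 4, -5, 20)
  row3 ← row3 − (-1)·row0  ⇒  L[3][0]=-1, U row3=(0, 2, 1, 0)
Step 2: pivot at (1,1) is 1.
  row2 ← row2 − (4)·row1  ⇒  L[2][1]=4, U row2=(0, 0, -1, 4)
  row3 ← row3 − (2)·row1  ⇒  L[3][1]=2, U row3=(0, 0, 3, -8)
Step 3: pivot at (2,2) is -1.
  row3 ← row3 − (-3)·row2  ⇒  L[3][2]=-3, U row3=(0, 0, 0, 4)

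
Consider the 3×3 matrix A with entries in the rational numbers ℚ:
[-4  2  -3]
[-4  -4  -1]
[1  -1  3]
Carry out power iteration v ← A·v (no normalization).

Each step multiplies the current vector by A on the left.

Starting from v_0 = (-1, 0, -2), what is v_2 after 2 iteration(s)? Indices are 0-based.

v_2 = (-7, -57, -17)

v_0 = (-1, 0, -2).
v_1 = A·v_0 = (10, 6, -7).
v_2 = A·v_1 = (-7, -57, -17).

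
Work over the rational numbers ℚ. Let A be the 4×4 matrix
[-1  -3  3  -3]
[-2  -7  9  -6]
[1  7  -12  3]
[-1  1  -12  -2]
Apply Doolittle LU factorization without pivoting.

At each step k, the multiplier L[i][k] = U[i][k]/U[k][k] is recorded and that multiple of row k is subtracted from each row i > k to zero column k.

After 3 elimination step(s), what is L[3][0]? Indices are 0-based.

[col 0] pivot -1
  R1 -= 2*R0 → (0, -1, 3, 0)  (L[1][0] := 2)
  R2 -= -1*R0 → (0, 4, -9, 0)  (L[2][0] := -1)
  R3 -= 1*R0 → (0, 4, -15, 1)  (L[3][0] := 1)
[col 1] pivot -1
  R2 -= -4*R1 → (0, 0, 3, 0)  (L[2][1] := -4)
  R3 -= -4*R1 → (0, 0, -3, 1)  (L[3][1] := -4)
[col 2] pivot 3
  R3 -= -1*R2 → (0, 0, 0, 1)  (L[3][2] := -1)

L[3][0] = 1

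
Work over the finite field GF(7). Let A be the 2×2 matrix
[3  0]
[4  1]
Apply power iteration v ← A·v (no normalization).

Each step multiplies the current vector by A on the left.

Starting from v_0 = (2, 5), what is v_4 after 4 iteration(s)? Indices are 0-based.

v_4 = (1, 3)

v_0 = (2, 5).
v_1 = A·v_0 = (6, 6).
v_2 = A·v_1 = (4, 2).
v_3 = A·v_2 = (5, 4).
v_4 = A·v_3 = (1, 3).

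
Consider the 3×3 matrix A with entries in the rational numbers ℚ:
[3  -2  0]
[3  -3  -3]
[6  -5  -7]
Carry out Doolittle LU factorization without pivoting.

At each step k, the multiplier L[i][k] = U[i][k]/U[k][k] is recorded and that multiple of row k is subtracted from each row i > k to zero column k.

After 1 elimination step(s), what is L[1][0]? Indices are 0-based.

Step 1: pivot at (0,0) is 3.
  row1 ← row1 − (1)·row0  ⇒  L[1][0]=1, U row1=(0, -1, -3)
  row2 ← row2 − (2)·row0  ⇒  L[2][0]=2, U row2=(0, -1, -7)

L[1][0] = 1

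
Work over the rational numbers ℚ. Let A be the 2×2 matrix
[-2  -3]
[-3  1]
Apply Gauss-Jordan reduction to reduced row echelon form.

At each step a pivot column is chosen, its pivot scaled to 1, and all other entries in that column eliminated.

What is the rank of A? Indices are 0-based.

rank = 2

pivot(0,0)=-2: scale R0 → (1, 3/2)
  clear (1,0): R1 −= (-3)R0 → (0, 11/2)
pivot(1,1)=11/2: scale R1 → (0, 1)
  clear (0,1): R0 −= (3/2)R1 → (1, 0)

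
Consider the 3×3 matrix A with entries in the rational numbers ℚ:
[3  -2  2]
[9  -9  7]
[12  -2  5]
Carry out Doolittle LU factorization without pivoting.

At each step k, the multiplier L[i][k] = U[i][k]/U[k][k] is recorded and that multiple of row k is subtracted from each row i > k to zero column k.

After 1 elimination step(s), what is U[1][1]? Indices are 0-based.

[col 0] pivot 3
  R1 -= 3*R0 → (0, -3, 1)  (L[1][0] := 3)
  R2 -= 4*R0 → (0, 6, -3)  (L[2][0] := 4)

U[1][1] = -3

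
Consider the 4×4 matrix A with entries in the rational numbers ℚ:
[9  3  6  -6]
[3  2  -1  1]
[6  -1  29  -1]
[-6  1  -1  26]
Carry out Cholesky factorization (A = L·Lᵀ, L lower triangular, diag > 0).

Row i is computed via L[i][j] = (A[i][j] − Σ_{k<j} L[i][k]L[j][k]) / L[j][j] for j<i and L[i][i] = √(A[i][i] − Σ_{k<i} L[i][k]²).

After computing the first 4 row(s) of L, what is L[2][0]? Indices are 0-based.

L[2][0] = 2

Step 1: L[0][0] = √(9) = 3.
  L[1][0] = (3) / L[0][0] = 1.
Step 2: L[1][1] = √(1) = 1.
  L[2][0] = (6) / L[0][0] = 2.
  L[2][1] = (-3) / L[1][1] = -3.
Step 3: L[2][2] = √(16) = 4.
  L[3][0] = (-6) / L[0][0] = -2.
  L[3][1] = (3) / L[1][1] = 3.
  L[3][2] = (12) / L[2][2] = 3.
Step 4: L[3][3] = √(4) = 2.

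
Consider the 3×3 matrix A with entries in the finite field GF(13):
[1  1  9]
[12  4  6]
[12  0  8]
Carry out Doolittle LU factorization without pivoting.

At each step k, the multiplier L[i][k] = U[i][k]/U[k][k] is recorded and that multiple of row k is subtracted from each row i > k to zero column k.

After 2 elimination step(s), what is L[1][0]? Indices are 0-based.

Step 1: pivot at (0,0) is 1.
  row1 ← row1 − (12)·row0  ⇒  L[1][0]=12, U row1=(0, 5, 2)
  row2 ← row2 − (12)·row0  ⇒  L[2][0]=12, U row2=(0, 1, 4)
Step 2: pivot at (1,1) is 5.
  row2 ← row2 − (8)·row1  ⇒  L[2][1]=8, U row2=(0, 0, 1)

L[1][0] = 12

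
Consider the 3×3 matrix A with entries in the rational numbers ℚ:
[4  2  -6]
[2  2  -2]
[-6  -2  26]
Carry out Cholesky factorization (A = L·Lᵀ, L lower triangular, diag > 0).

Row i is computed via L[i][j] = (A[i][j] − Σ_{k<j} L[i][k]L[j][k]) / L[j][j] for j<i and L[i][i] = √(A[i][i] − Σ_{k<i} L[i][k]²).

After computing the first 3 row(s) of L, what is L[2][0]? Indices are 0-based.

L[2][0] = -3

Step 1: L[0][0] = √(4) = 2.
  L[1][0] = (2) / L[0][0] = 1.
Step 2: L[1][1] = √(1) = 1.
  L[2][0] = (-6) / L[0][0] = -3.
  L[2][1] = (1) / L[1][1] = 1.
Step 3: L[2][2] = √(16) = 4.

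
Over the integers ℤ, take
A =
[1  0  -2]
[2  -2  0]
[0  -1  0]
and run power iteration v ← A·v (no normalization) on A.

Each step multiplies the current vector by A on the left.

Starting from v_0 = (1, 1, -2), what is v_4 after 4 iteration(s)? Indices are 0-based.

v_4 = (27, 26, 6)

v_0 = (1, 1, -2).
v_1 = A·v_0 = (5, 0, -1).
v_2 = A·v_1 = (7, 10, 0).
v_3 = A·v_2 = (7, -6, -10).
v_4 = A·v_3 = (27, 26, 6).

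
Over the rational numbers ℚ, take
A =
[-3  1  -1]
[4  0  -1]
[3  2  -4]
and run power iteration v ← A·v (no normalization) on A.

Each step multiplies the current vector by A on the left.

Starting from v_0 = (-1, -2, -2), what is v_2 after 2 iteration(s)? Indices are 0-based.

v_2 = (-12, 11, 1)

v_0 = (-1, -2, -2).
v_1 = A·v_0 = (3, -2, 1).
v_2 = A·v_1 = (-12, 11, 1).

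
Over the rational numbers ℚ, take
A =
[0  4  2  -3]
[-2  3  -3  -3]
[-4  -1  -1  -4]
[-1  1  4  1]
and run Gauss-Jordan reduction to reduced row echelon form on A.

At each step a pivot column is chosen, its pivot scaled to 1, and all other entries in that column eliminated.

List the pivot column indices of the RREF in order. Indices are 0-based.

pivot columns: 0, 1, 2, 3

[1] R0 <-> R1
[1] R0 /= -2  ⇒  (1, -3/2, 3/2, 3/2)
     R2 -= -4·R0  ⇒  (0, -7, 5, 2)
     R3 -= -1·R0  ⇒  (0, -1/2, 11/2, 5/2)
[2] R1 /= 4  ⇒  (0, 1, 1/2, -3/4)
     R0 -= -3/2·R1  ⇒  (1, 0, 9/4, 3/8)
     R2 -= -7·R1  ⇒  (0, 0, 17/2, -13/4)
     R3 -= -1/2·R1  ⇒  (0, 0, 23/4, 17/8)
[3] R2 /= 17/2  ⇒  (0, 0, 1, -13/34)
     R0 -= 9/4·R2  ⇒  (1, 0, 0, 21/17)
     R1 -= 1/2·R2  ⇒  (0, 1, 0, -19/34)
     R3 -= 23/4·R2  ⇒  (0, 0, 0, 147/34)
[4] R3 /= 147/34  ⇒  (0, 0, 0, 1)
     R0 -= 21/17·R3  ⇒  (1, 0, 0, 0)
     R1 -= -19/34·R3  ⇒  (0, 1, 0, 0)
     R2 -= -13/34·R3  ⇒  (0, 0, 1, 0)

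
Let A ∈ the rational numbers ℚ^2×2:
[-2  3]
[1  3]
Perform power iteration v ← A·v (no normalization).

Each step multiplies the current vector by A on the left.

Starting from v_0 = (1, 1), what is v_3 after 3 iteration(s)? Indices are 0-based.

v_0 = (1, 1).
v_1 = A·v_0 = (1, 4).
v_2 = A·v_1 = (10, 13).
v_3 = A·v_2 = (19, 49).

v_3 = (19, 49)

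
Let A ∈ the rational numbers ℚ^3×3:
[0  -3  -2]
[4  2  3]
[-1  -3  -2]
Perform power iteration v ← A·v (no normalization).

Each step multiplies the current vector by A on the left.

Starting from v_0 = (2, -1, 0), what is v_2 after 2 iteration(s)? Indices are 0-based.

v_2 = (-20, 27, -23)

v_0 = (2, -1, 0).
v_1 = A·v_0 = (3, 6, 1).
v_2 = A·v_1 = (-20, 27, -23).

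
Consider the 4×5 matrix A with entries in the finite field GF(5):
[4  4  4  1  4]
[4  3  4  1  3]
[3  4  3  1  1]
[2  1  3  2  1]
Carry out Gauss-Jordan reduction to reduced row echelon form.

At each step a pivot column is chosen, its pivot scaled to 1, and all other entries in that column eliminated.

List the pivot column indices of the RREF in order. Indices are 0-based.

[1] R0 /= 4  ⇒  (1, 1, 1, 4, 1)
     R1 -= 4·R0  ⇒  (0, 4, 0, 0, 4)
     R2 -= 3·R0  ⇒  (0, 1, 0, 4, 3)
     R3 -= 2·R0  ⇒  (0, 4, 1, 4, 4)
[2] R1 /= 4  ⇒  (0, 1, 0, 0, 1)
     R0 -= 1·R1  ⇒  (1, 0, 1, 4, 0)
     R2 -= 1·R1  ⇒  (0, 0, 0, 4, 2)
     R3 -= 4·R1  ⇒  (0, 0, 1, 4, 0)
[3] R2 <-> R3
[3] R2 /= 1  ⇒  (0, 0, 1, 4, 0)
     R0 -= 1·R2  ⇒  (1, 0, 0, 0, 0)
[4] R3 /= 4  ⇒  (0, 0, 0, 1, 3)
     R2 -= 4·R3  ⇒  (0, 0, 1, 0, 3)

pivot columns: 0, 1, 2, 3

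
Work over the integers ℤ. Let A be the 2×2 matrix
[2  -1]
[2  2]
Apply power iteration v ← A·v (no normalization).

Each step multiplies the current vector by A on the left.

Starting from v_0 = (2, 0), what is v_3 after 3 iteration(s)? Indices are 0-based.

v_3 = (-8, 40)

v_0 = (2, 0).
v_1 = A·v_0 = (4, 4).
v_2 = A·v_1 = (4, 16).
v_3 = A·v_2 = (-8, 40).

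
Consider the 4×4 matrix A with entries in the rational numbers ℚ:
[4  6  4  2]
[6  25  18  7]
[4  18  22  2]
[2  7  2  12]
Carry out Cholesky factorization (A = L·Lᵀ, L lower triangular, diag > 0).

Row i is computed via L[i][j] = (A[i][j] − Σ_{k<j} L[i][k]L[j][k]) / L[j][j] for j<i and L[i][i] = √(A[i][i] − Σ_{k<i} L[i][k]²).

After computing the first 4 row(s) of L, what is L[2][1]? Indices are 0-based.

Step 1: L[0][0] = √(4) = 2.
  L[1][0] = (6) / L[0][0] = 3.
Step 2: L[1][1] = √(16) = 4.
  L[2][0] = (4) / L[0][0] = 2.
  L[2][1] = (12) / L[1][1] = 3.
Step 3: L[2][2] = √(9) = 3.
  L[3][0] = (2) / L[0][0] = 1.
  L[3][1] = (4) / L[1][1] = 1.
  L[3][2] = (-3) / L[2][2] = -1.
Step 4: L[3][3] = √(9) = 3.

L[2][1] = 3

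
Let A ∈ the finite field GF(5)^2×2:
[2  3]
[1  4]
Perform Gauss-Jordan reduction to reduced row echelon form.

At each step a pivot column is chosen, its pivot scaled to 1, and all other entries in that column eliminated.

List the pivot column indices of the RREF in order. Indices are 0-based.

pivot columns: 0

pivot(0,0)=2: scale R0 → (1, 4)
  clear (1,0): R1 −= (1)R0 → (0, 0)
col 1: no nonzero at/below row 1; advance.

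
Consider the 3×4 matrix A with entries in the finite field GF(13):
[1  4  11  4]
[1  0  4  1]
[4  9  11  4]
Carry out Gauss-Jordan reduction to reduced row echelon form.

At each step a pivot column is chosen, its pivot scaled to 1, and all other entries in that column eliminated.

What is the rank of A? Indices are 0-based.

rank = 3

[1] R0 /= 1  ⇒  (1, 4, 11, 4)
     R1 -= 1·R0  ⇒  (0, 9, 6, 10)
     R2 -= 4·R0  ⇒  (0, 6, 6, 1)
[2] R1 /= 9  ⇒  (0, 1, 5, 4)
     R0 -= 4·R1  ⇒  (1, 0, 4, 1)
     R2 -= 6·R1  ⇒  (0, 0, 2, 3)
[3] R2 /= 2  ⇒  (0, 0, 1, 8)
     R0 -= 4·R2  ⇒  (1, 0, 0, 8)
     R1 -= 5·R2  ⇒  (0, 1, 0, 3)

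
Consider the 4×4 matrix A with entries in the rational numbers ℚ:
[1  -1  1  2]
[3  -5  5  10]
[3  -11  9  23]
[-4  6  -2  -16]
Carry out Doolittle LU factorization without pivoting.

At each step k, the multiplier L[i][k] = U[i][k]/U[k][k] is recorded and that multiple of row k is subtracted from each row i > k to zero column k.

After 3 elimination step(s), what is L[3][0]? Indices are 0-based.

k=0: U[0][0]=1
  eliminate (1,0): mult=3, new row 1: (0, -2, 2, 4); set L[1][0]=3
  eliminate (2,0): mult=3, new row 2: (0, -8, 6, 17); set L[2][0]=3
  eliminate (3,0): mult=-4, new row 3: (0, 2, 2, -8); set L[3][0]=-4
k=1: U[1][1]=-2
  eliminate (2,1): mult=4, new row 2: (0, 0, -2, 1); set L[2][1]=4
  eliminate (3,1): mult=-1, new row 3: (0, 0, 4, -4); set L[3][1]=-1
k=2: U[2][2]=-2
  eliminate (3,2): mult=-2, new row 3: (0, 0, 0, -2); set L[3][2]=-2

L[3][0] = -4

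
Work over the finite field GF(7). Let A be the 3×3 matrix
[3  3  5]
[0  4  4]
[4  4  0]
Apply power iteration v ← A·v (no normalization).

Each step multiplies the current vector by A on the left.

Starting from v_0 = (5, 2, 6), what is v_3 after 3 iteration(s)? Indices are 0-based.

v_0 = (5, 2, 6).
v_1 = A·v_0 = (2, 4, 0).
v_2 = A·v_1 = (4, 2, 3).
v_3 = A·v_2 = (5, 6, 3).

v_3 = (5, 6, 3)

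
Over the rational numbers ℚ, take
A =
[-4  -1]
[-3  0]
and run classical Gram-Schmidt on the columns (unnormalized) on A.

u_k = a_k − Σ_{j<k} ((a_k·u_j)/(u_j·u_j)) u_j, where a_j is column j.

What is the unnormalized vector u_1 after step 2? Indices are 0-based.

Step 1: u_0 = a_0 = (-4, -3).
Step 2: u_1 = a_1 − (4/25)·u_0 = (-9/25, 12/25).

u_1 = (-9/25, 12/25)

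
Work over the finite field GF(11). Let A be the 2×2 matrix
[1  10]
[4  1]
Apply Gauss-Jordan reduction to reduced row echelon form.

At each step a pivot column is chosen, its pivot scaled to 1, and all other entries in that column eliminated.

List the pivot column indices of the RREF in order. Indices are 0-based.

[1] R0 /= 1  ⇒  (1, 10)
     R1 -= 4·R0  ⇒  (0, 5)
[2] R1 /= 5  ⇒  (0, 1)
     R0 -= 10·R1  ⇒  (1, 0)

pivot columns: 0, 1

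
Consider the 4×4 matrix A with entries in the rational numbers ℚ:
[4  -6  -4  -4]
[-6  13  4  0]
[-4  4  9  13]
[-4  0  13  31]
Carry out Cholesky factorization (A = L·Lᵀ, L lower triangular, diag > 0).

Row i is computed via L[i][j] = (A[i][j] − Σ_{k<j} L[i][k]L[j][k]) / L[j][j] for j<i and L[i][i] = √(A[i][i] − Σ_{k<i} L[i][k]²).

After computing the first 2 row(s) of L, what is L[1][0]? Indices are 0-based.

Step 1: L[0][0] = √(4) = 2.
  L[1][0] = (-6) / L[0][0] = -3.
Step 2: L[1][1] = √(4) = 2.

L[1][0] = -3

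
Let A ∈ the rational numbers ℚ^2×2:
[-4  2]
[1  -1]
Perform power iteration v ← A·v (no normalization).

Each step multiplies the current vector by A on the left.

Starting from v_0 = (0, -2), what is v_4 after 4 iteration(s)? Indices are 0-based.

v_0 = (0, -2).
v_1 = A·v_0 = (-4, 2).
v_2 = A·v_1 = (20, -6).
v_3 = A·v_2 = (-92, 26).
v_4 = A·v_3 = (420, -118).

v_4 = (420, -118)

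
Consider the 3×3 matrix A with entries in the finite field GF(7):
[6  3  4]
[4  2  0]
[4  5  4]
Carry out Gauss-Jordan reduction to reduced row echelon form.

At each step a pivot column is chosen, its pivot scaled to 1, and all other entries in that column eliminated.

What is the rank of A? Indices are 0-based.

pivot(0,0)=6: scale R0 → (1, 4, 3)
  clear (1,0): R1 −= (4)R0 → (0, 0, 2)
  clear (2,0): R2 −= (4)R0 → (0, 3, 6)
pivot(1,1): swap R1↔R2
pivot(1,1)=3: scale R1 → (0, 1, 2)
  clear (0,1): R0 −= (4)R1 → (1, 0, 2)
pivot(2,2)=2: scale R2 → (0, 0, 1)
  clear (0,2): R0 −= (2)R2 → (1, 0, 0)
  clear (1,2): R1 −= (2)R2 → (0, 1, 0)

rank = 3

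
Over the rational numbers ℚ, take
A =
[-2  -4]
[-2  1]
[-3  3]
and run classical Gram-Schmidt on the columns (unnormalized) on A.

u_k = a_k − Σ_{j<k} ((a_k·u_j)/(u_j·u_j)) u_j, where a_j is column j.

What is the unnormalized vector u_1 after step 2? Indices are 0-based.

u_1 = (-74/17, 11/17, 42/17)

Step 1: u_0 = a_0 = (-2, -2, -3).
Step 2: u_1 = a_1 − (-3/17)·u_0 = (-74/17, 11/17, 42/17).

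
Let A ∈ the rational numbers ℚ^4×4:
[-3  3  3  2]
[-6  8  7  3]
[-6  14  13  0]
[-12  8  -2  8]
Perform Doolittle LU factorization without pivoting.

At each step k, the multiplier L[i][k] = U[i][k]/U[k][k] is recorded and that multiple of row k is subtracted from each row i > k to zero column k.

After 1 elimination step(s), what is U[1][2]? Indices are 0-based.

[col 0] pivot -3
  R1 -= 2*R0 → (0, 2, 1, -1)  (L[1][0] := 2)
  R2 -= 2*R0 → (0, 8, 7, -4)  (L[2][0] := 2)
  R3 -= 4*R0 → (0, -4, -14, 0)  (L[3][0] := 4)

U[1][2] = 1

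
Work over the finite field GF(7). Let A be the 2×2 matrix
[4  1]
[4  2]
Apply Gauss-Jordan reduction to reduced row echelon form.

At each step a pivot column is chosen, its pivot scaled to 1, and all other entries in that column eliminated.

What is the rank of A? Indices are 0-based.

rank = 2

step 1: normalize row 0 (÷4) = (1, 2)
  row 1: subtract 4×row0 = (0, 1)
step 2: normalize row 1 (÷1) = (0, 1)
  row 0: subtract 2×row1 = (1, 0)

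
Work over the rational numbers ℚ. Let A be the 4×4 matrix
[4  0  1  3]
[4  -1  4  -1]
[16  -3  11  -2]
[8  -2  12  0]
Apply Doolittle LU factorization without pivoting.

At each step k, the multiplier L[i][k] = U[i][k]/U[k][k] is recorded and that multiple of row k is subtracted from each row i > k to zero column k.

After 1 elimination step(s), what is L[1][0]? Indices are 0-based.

Step 1: pivot at (0,0) is 4.
  row1 ← row1 − (1)·row0  ⇒  L[1][0]=1, U row1=(0, -1, 3, -4)
  row2 ← row2 − (4)·row0  ⇒  L[2][0]=4, U row2=(0, -3, 7, -14)
  row3 ← row3 − (2)·row0  ⇒  L[3][0]=2, U row3=(0, -2, 10, -6)

L[1][0] = 1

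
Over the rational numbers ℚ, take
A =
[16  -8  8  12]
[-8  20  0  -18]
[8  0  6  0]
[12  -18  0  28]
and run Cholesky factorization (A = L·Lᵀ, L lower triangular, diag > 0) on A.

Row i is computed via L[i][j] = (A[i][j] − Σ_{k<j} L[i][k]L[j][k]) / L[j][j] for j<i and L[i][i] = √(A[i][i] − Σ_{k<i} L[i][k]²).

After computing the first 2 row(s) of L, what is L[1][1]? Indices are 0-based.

L[1][1] = 4

Step 1: L[0][0] = √(16) = 4.
  L[1][0] = (-8) / L[0][0] = -2.
Step 2: L[1][1] = √(16) = 4.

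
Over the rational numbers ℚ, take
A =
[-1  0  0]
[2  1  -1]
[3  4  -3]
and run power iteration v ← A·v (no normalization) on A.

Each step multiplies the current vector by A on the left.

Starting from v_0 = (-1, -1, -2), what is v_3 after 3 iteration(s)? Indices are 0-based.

v_0 = (-1, -1, -2).
v_1 = A·v_0 = (1, -1, -1).
v_2 = A·v_1 = (-1, 2, 2).
v_3 = A·v_2 = (1, -2, -1).

v_3 = (1, -2, -1)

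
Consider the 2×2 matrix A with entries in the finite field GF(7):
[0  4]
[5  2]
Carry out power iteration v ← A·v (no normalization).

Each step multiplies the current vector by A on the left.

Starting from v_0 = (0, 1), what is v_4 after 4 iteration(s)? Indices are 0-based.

v_4 = (2, 5)

v_0 = (0, 1).
v_1 = A·v_0 = (4, 2).
v_2 = A·v_1 = (1, 3).
v_3 = A·v_2 = (5, 4).
v_4 = A·v_3 = (2, 5).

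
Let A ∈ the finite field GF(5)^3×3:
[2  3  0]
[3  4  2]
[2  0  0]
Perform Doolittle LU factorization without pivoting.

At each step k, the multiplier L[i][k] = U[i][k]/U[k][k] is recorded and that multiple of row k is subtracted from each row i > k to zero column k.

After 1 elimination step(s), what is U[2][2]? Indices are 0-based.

k=0: U[0][0]=2
  eliminate (1,0): mult=4, new row 1: (0, 2, 2); set L[1][0]=4
  eliminate (2,0): mult=1, new row 2: (0, 2, 0); set L[2][0]=1

U[2][2] = 0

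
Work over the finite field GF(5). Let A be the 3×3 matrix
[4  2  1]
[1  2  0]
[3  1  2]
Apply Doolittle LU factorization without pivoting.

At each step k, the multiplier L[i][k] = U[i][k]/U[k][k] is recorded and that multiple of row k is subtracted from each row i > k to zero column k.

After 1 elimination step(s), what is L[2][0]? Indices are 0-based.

Step 1: pivot at (0,0) is 4.
  row1 ← row1 − (4)·row0  ⇒  L[1][0]=4, U row1=(0, 4, 1)
  row2 ← row2 − (2)·row0  ⇒  L[2][0]=2, U row2=(0, 2, 0)

L[2][0] = 2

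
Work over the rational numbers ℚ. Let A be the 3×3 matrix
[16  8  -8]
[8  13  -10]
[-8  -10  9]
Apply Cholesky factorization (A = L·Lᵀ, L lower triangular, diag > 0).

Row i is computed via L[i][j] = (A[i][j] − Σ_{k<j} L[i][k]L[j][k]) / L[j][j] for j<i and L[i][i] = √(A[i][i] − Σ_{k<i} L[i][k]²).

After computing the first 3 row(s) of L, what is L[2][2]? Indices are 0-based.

Step 1: L[0][0] = √(16) = 4.
  L[1][0] = (8) / L[0][0] = 2.
Step 2: L[1][1] = √(9) = 3.
  L[2][0] = (-8) / L[0][0] = -2.
  L[2][1] = (-6) / L[1][1] = -2.
Step 3: L[2][2] = √(1) = 1.

L[2][2] = 1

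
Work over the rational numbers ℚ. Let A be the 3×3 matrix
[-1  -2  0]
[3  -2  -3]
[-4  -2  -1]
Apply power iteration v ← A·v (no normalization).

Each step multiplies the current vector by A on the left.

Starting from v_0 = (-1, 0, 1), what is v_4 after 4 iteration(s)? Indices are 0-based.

v_0 = (-1, 0, 1).
v_1 = A·v_0 = (1, -6, 3).
v_2 = A·v_1 = (11, 6, 5).
v_3 = A·v_2 = (-23, 6, -61).
v_4 = A·v_3 = (11, 102, 141).

v_4 = (11, 102, 141)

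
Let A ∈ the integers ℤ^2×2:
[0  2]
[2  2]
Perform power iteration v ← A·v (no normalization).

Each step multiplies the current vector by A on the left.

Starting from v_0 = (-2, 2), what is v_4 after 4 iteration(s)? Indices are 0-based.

v_4 = (32, 64)

v_0 = (-2, 2).
v_1 = A·v_0 = (4, 0).
v_2 = A·v_1 = (0, 8).
v_3 = A·v_2 = (16, 16).
v_4 = A·v_3 = (32, 64).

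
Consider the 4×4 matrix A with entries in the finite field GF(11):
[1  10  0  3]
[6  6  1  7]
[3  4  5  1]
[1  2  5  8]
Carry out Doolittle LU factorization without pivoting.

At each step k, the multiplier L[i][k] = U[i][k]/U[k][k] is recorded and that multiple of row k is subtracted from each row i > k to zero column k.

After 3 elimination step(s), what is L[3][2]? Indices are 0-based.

k=0: U[0][0]=1
  eliminate (1,0): mult=6, new row 1: (0, 1, 1, 0); set L[1][0]=6
  eliminate (2,0): mult=3, new row 2: (0, 7, 5, 3); set L[2][0]=3
  eliminate (3,0): mult=1, new row 3: (0, 3, 5, 5); set L[3][0]=1
k=1: U[1][1]=1
  eliminate (2,1): mult=7, new row 2: (0, 0, 9, 3); set L[2][1]=7
  eliminate (3,1): mult=3, new row 3: (0, 0, 2, 5); set L[3][1]=3
k=2: U[2][2]=9
  eliminate (3,2): mult=10, new row 3: (0, 0, 0, 8); set L[3][2]=10

L[3][2] = 10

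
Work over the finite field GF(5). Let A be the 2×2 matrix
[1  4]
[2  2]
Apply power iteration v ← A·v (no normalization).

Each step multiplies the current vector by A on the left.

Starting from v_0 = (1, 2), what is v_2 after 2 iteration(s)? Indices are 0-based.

v_0 = (1, 2).
v_1 = A·v_0 = (4, 1).
v_2 = A·v_1 = (3, 0).

v_2 = (3, 0)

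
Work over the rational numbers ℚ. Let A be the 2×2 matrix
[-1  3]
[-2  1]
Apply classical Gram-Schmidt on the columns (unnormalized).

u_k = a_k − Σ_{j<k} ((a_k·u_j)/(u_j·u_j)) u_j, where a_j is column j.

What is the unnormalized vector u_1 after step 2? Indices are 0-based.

u_1 = (2, -1)

Step 1: u_0 = a_0 = (-1, -2).
Step 2: u_1 = a_1 − (-1)·u_0 = (2, -1).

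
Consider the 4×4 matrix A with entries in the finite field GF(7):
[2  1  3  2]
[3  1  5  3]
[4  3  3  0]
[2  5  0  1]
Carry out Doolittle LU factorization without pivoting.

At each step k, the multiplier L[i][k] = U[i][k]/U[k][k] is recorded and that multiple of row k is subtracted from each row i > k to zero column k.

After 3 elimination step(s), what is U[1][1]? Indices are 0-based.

[col 0] pivot 2
  R1 -= 5*R0 → (0, 3, 4, 0)  (L[1][0] := 5)
  R2 -= 2*R0 → (0, 1, 4, 3)  (L[2][0] := 2)
  R3 -= 1*R0 → (0, 4, 4, 6)  (L[3][0] := 1)
[col 1] pivot 3
  R2 -= 5*R1 → (0, 0, 5, 3)  (L[2][1] := 5)
  R3 -= 6*R1 → (0, 0, 1, 6)  (L[3][1] := 6)
[col 2] pivot 5
  R3 -= 3*R2 → (0, 0, 0, 4)  (L[3][2] := 3)

U[1][1] = 3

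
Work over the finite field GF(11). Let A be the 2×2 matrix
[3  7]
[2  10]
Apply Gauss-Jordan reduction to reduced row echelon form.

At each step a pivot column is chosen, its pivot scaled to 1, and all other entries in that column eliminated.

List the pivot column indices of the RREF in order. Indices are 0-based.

pivot columns: 0, 1

step 1: normalize row 0 (÷3) = (1, 6)
  row 1: subtract 2×row0 = (0, 9)
step 2: normalize row 1 (÷9) = (0, 1)
  row 0: subtract 6×row1 = (1, 0)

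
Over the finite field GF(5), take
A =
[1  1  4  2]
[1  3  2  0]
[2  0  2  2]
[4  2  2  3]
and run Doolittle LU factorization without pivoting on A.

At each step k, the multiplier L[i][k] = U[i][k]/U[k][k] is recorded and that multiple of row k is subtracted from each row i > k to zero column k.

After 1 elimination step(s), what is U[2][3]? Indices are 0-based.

k=0: U[0][0]=1
  eliminate (1,0): mult=1, new row 1: (0, 2, 3, 3); set L[1][0]=1
  eliminate (2,0): mult=2, new row 2: (0, 3, 4, 3); set L[2][0]=2
  eliminate (3,0): mult=4, new row 3: (0, 3, 1, 0); set L[3][0]=4

U[2][3] = 3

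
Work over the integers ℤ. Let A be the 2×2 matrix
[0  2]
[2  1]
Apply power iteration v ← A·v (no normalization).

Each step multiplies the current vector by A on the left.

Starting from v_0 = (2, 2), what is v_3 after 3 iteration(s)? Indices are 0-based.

v_0 = (2, 2).
v_1 = A·v_0 = (4, 6).
v_2 = A·v_1 = (12, 14).
v_3 = A·v_2 = (28, 38).

v_3 = (28, 38)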